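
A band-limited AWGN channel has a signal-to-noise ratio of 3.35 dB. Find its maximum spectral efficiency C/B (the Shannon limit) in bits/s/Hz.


SNR_linear = 10^(3.35/10) = 2.1627; C/B = log2(1 + SNR_linear) = log2(1 + 2.1627) = 1.6612

1.6612 bits/s/Hz


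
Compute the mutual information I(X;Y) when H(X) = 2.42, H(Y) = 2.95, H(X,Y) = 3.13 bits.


I(X;Y) = H(X) + H(Y) - H(X,Y) = 2.42 + 2.95 - 3.13 = 2.24

2.24 bits


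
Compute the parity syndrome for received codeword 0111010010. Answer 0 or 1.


Syndrome = XOR of all bits = 0 XOR 1 XOR 1 XOR 1 XOR 0 XOR 1 XOR 0 XOR 0 XOR 1 XOR 0 = 1

1


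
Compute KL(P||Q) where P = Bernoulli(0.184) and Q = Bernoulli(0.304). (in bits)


KL = p*log2(p/q) + (1-p)*log2((1-p)/(1-q)) = 0.184*log2(0.184/0.304) + 0.816*log2(0.816/0.696) = 0.054

0.054 bits


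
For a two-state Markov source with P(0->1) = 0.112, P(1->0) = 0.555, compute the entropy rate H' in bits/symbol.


Stationary distribution: pi_0 = p10/(p01+p10) = 0.8321, pi_1 = 0.1679. Entropy rate H' = pi_0*H(p01) + pi_1*H(p10) = 0.8321*0.5059 + 0.1679*0.9913 = 0.5874

0.5874 bits/symbol


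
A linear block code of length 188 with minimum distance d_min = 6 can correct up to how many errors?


Correction capability = floor((d-1)/2) = floor((6-1)/2) = 2

2 errors


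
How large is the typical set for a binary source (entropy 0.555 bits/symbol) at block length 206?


log2|A_typical| = nH = 206 * 0.555 = 114.33, so |A_typical| ~ 2^114.33 = 2.611e+34

2.611e+34


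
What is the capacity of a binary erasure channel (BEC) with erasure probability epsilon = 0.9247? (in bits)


C = 1 - epsilon = 1 - 0.9247 = 0.0753

0.0753 bits


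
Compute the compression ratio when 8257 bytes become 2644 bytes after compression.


Ratio = original / compressed = 8257 / 2644 = 3.1229

3.1229


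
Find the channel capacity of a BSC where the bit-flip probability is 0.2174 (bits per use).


H(p) = -p*log2(p) - (1-p)*log2(1-p) = -0.2174*log2(0.2174) - 0.7826*log2(0.7826) = 0.478623 + 0.276769 = 0.7554. C = 1 - H(p) = 1 - 0.7554 = 0.2446

0.2446 bits


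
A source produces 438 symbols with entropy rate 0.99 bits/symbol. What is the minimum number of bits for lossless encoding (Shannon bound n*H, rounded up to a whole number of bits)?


Minimum bits >= n * H = 438 * 0.99 = 433.62, rounded up to a whole number of bits = 434

434 bits


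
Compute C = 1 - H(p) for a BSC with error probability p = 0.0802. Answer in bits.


H(p) = -p*log2(p) - (1-p)*log2(1-p) = -0.0802*log2(0.0802) - 0.9198*log2(0.9198) = 0.291948 + 0.110935 = 0.4029. C = 1 - H(p) = 1 - 0.4029 = 0.5971

0.5971 bits


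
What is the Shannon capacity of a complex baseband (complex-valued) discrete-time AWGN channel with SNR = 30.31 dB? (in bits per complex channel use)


SNR_linear = 10^(30.31/10) = 1073.9894; C = log2(1 + SNR_linear) = log2(1 + 1073.9894) = 10.0701

10.0701 bits/channel use


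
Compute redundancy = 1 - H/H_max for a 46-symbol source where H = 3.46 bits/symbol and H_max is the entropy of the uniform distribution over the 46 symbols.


H_max = log2(K) = log2(46) = 5.5236 bits/symbol. Redundancy = 1 - H/H_max = 1 - 3.46/5.5236 = 1 - 0.6264 = 0.3736

0.3736


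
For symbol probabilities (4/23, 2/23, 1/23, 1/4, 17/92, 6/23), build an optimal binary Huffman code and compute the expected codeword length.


Huffman construction (repeatedly merge the two least-probable nodes; each merge adds 1 bit to every symbol beneath it): 1/23 + 2/23 = 3/23; 3/23 + 4/23 = 7/23; 17/92 + 1/4 = 10/23; 6/23 + 7/23 = 13/23; 10/23 + 13/23 = 1. Resulting codeword lengths (in the order the probabilities were given): (3, 4, 4, 2, 2, 2). L_avg = sum(p_i * l_i) = 4/23*3 + 2/23*4 + 1/23*4 + 1/4*2 + 17/92*2 + 6/23*2 = 56/23 = 2.4348

2.4348 bits


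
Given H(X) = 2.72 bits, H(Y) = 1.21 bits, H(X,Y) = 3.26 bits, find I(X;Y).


I(X;Y) = H(X) + H(Y) - H(X,Y) = 2.72 + 1.21 - 3.26 = 0.67

0.67 bits


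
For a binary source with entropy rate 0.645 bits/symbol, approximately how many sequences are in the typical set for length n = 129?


log2|A_typical| = nH = 129 * 0.645 = 83.205, so |A_typical| ~ 2^83.205 = 1.115e+25

1.115e+25


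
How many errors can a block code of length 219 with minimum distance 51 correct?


Correction capability = floor((d-1)/2) = floor((51-1)/2) = 25

25 errors


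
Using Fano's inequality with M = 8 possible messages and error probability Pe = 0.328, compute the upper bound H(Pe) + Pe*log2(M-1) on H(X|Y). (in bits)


H(Pe) = -Pe*log2(Pe) - (1-Pe)*log2(1-Pe) = -0.328*log2(0.328) - 0.672*log2(0.672) = 0.527500 + 0.385370 = 0.9129. Pe*log2(M-1) = 0.328*log2(7) = 0.920812. Bound = H(Pe) + Pe*log2(M-1) = 0.527500 + 0.385370 + 0.920812 = 1.8337

1.8337 bits


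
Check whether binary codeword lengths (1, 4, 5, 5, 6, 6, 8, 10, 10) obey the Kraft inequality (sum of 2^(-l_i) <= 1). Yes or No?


Kraft sum = sum(2^(-l_i)) = 0.6621, need <= 1. Result: satisfied (a binary prefix-free code with these lengths exists)

Yes


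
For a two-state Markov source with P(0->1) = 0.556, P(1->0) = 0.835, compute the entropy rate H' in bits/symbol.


Stationary distribution: pi_0 = p10/(p01+p10) = 0.6003, pi_1 = 0.3997. Entropy rate H' = pi_0*H(p01) + pi_1*H(p10) = 0.6003*0.9909 + 0.3997*0.6461 = 0.8531

0.8531 bits/symbol


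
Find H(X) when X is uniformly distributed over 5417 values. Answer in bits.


H = log2(n) = log2(5417) = 12.4033

12.4033 bits


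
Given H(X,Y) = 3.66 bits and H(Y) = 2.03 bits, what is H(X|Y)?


H(X|Y) = H(X,Y) - H(Y) = 3.66 - 2.03 = 1.63

1.63 bits


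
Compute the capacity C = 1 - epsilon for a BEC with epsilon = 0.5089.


C = 1 - epsilon = 1 - 0.5089 = 0.4911

0.4911 bits


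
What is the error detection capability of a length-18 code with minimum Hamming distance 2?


Detection capability = d_min - 1 = 2 - 1 = 1

1 errors


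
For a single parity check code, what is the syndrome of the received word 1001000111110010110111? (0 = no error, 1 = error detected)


Syndrome = XOR of all bits = 1 XOR 0 XOR 0 XOR 1 XOR 0 XOR 0 XOR 0 XOR 1 XOR 1 XOR 1 XOR 1 XOR 1 XOR 0 XOR 0 XOR 1 XOR 0 XOR 1 XOR 1 XOR 0 XOR 1 XOR 1 XOR 1 = 1

1


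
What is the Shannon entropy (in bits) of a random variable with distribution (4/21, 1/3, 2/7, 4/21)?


H = -sum(p_i * log2(p_i)). Terms: -(4/21)*log2(4/21) = 0.455680; -(1/3)*log2(1/3) = 0.528321; -(2/7)*log2(2/7) = 0.516387; -(4/21)*log2(4/21) = 0.455680. H = 0.455680 + 0.528321 + 0.516387 + 0.455680 = 1.9561

1.9561 bits


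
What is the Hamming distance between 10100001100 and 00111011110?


Count differing positions: ^ . . ^ ^ . ^ . . ^ . = 5 differences

5


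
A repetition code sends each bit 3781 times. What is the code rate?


Rate = k/n = 1/3781

1/3781


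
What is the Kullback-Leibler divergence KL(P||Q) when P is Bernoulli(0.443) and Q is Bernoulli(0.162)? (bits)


KL = p*log2(p/q) + (1-p)*log2((1-p)/(1-q)) = 0.443*log2(0.443/0.162) + 0.557*log2(0.557/0.838) = 0.3147

0.3147 bits


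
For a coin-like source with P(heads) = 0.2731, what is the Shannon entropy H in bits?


H = -p*log2(p) - (1-p)*log2(1-p). -0.2731*log2(0.2731) = 0.511379; -0.7269*log2(0.7269) = 0.334498. H = 0.511379 + 0.334498 = 0.8459

0.8459 bits


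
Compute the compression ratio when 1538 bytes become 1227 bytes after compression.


Ratio = original / compressed = 1538 / 1227 = 1.2535

1.2535


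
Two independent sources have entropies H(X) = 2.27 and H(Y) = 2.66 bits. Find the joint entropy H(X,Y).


For independent variables, H(X,Y) = H(X) + H(Y) = 2.27 + 2.66 = 4.93

4.93 bits


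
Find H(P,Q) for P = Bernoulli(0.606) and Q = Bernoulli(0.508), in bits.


H(P,Q) = -p*log2(q) - (1-p)*log2(1-q). -0.606*log2(0.508) = 0.592122; -0.394*log2(0.492) = 0.403168. H(P,Q) = 0.592122 + 0.403168 = 0.9953

0.9953 bits


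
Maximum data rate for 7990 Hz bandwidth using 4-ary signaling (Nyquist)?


Rate = 2 * B * log2(M) = 2 * 7990 * 2.0 = 31960.0

31960.0 bps


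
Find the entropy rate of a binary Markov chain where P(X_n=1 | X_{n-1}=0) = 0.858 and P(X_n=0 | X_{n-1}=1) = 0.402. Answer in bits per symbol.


Stationary distribution: pi_0 = p10/(p01+p10) = 0.319, pi_1 = 0.681. Entropy rate H' = pi_0*H(p01) + pi_1*H(p10) = 0.319*0.5895 + 0.681*0.9721 = 0.85

0.85 bits/symbol


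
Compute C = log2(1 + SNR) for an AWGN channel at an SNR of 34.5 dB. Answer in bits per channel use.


SNR_linear = 10^(34.5/10) = 2818.3829; C = log2(1 + SNR_linear) = log2(1 + 2818.3829) = 11.4612

11.4612 bits/channel use


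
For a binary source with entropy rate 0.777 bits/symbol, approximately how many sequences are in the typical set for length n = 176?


log2|A_typical| = nH = 176 * 0.777 = 136.752, so |A_typical| ~ 2^136.752 = 1.467e+41

1.467e+41


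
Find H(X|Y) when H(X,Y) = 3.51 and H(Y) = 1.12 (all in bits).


H(X|Y) = H(X,Y) - H(Y) = 3.51 - 1.12 = 2.39

2.39 bits


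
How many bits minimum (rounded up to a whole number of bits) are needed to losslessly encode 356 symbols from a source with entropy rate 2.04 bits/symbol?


Minimum bits >= n * H = 356 * 2.04 = 726.24, rounded up to a whole number of bits = 727

727 bits


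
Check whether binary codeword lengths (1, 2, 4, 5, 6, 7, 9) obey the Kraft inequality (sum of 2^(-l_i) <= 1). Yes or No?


Kraft sum = sum(2^(-l_i)) = 0.8691, need <= 1. Result: satisfied (a binary prefix-free code with these lengths exists)

Yes


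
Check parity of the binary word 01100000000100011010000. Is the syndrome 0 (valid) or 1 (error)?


Syndrome = XOR of all bits = 0 XOR 1 XOR 1 XOR 0 XOR 0 XOR 0 XOR 0 XOR 0 XOR 0 XOR 0 XOR 0 XOR 1 XOR 0 XOR 0 XOR 0 XOR 1 XOR 1 XOR 0 XOR 1 XOR 0 XOR 0 XOR 0 XOR 0 = 0

0


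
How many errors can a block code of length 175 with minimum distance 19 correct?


Correction capability = floor((d-1)/2) = floor((19-1)/2) = 9

9 errors


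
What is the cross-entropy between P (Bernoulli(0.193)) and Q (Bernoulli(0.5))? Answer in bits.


H(P,Q) = -p*log2(q) - (1-p)*log2(1-q). -0.193*log2(0.5) = 0.193000; -0.807*log2(0.5) = 0.807000. H(P,Q) = 0.193000 + 0.807000 = 1.0

1.0 bits


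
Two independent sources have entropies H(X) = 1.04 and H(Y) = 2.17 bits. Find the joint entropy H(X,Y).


For independent variables, H(X,Y) = H(X) + H(Y) = 1.04 + 2.17 = 3.21

3.21 bits


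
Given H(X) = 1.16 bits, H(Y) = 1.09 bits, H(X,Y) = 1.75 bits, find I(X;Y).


I(X;Y) = H(X) + H(Y) - H(X,Y) = 1.16 + 1.09 - 1.75 = 0.5

0.5 bits


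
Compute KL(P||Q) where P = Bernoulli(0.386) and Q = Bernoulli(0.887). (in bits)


KL = p*log2(p/q) + (1-p)*log2((1-p)/(1-q)) = 0.386*log2(0.386/0.887) + 0.614*log2(0.614/0.113) = 1.036

1.036 bits


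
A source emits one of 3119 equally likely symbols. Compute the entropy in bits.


H = log2(n) = log2(3119) = 11.6069

11.6069 bits


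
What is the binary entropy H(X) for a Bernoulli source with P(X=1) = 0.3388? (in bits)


H = -p*log2(p) - (1-p)*log2(1-p). -0.3388*log2(0.3388) = 0.529034; -0.6612*log2(0.6612) = 0.394632. H = 0.529034 + 0.394632 = 0.9237

0.9237 bits


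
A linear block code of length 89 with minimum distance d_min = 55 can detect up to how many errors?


Detection capability = d_min - 1 = 55 - 1 = 54

54 errors


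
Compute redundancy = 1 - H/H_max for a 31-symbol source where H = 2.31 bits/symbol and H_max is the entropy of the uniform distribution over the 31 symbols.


H_max = log2(K) = log2(31) = 4.9542 bits/symbol. Redundancy = 1 - H/H_max = 1 - 2.31/4.9542 = 1 - 0.4663 = 0.5337

0.5337


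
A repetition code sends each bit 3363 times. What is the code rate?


Rate = k/n = 1/3363

1/3363


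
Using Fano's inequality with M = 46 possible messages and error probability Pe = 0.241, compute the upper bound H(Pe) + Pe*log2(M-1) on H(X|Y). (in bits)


H(Pe) = -Pe*log2(Pe) - (1-Pe)*log2(1-Pe) = -0.241*log2(0.241) - 0.759*log2(0.759) = 0.494748 + 0.301952 = 0.7967. Pe*log2(M-1) = 0.241*log2(45) = 1.323537. Bound = H(Pe) + Pe*log2(M-1) = 0.494748 + 0.301952 + 1.323537 = 2.1202

2.1202 bits


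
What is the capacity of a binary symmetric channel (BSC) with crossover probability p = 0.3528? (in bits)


H(p) = -p*log2(p) - (1-p)*log2(1-p) = -0.3528*log2(0.3528) - 0.6472*log2(0.6472) = 0.530286 + 0.406258 = 0.9365. C = 1 - H(p) = 1 - 0.9365 = 0.0635

0.0635 bits


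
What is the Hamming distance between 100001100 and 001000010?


Count differing positions: ^ . ^ . . ^ ^ ^ . = 5 differences

5


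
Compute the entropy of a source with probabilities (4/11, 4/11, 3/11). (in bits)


H = -sum(p_i * log2(p_i)). Terms: -(4/11)*log2(4/11) = 0.530702; -(4/11)*log2(4/11) = 0.530702; -(3/11)*log2(3/11) = 0.511219. H = 0.530702 + 0.530702 + 0.511219 = 1.5726

1.5726 bits


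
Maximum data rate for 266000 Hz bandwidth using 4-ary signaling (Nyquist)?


Rate = 2 * B * log2(M) = 2 * 266000 * 2.0 = 1064000.0

1064000.0 bps


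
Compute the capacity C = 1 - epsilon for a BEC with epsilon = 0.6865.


C = 1 - epsilon = 1 - 0.6865 = 0.3135

0.3135 bits


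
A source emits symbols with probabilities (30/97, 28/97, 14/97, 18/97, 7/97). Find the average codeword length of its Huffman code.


Huffman construction (repeatedly merge the two least-probable nodes; each merge adds 1 bit to every symbol beneath it): 7/97 + 14/97 = 21/97; 18/97 + 21/97 = 39/97; 28/97 + 30/97 = 58/97; 39/97 + 58/97 = 1. Resulting codeword lengths (in the order the probabilities were given): (2, 2, 3, 2, 3). L_avg = sum(p_i * l_i) = 30/97*2 + 28/97*2 + 14/97*3 + 18/97*2 + 7/97*3 = 215/97 = 2.2165

2.2165 bits


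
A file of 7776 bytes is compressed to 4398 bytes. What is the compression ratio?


Ratio = original / compressed = 7776 / 4398 = 1.7681

1.7681


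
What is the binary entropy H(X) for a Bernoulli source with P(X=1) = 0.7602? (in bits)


H = -p*log2(p) - (1-p)*log2(1-p). -0.7602*log2(0.7602) = 0.300696; -0.2398*log2(0.2398) = 0.494011. H = 0.300696 + 0.494011 = 0.7947

0.7947 bits


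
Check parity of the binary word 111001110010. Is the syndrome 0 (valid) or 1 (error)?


Syndrome = XOR of all bits = 1 XOR 1 XOR 1 XOR 0 XOR 0 XOR 1 XOR 1 XOR 1 XOR 0 XOR 0 XOR 1 XOR 0 = 1

1


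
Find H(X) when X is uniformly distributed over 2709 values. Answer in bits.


H = log2(n) = log2(2709) = 11.4035

11.4035 bits


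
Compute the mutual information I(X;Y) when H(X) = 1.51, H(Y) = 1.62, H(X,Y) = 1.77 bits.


I(X;Y) = H(X) + H(Y) - H(X,Y) = 1.51 + 1.62 - 1.77 = 1.36

1.36 bits


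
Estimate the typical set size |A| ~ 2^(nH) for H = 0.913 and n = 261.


log2|A_typical| = nH = 261 * 0.913 = 238.293, so |A_typical| ~ 2^238.293 = 5.412e+71

5.412e+71


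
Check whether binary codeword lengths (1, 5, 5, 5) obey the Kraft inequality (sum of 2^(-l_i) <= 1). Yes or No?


Kraft sum = sum(2^(-l_i)) = 0.5938, need <= 1. Result: satisfied (a binary prefix-free code with these lengths exists)

Yes


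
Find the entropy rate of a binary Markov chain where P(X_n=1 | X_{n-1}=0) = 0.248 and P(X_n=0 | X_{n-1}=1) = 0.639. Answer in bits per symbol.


Stationary distribution: pi_0 = p10/(p01+p10) = 0.7204, pi_1 = 0.2796. Entropy rate H' = pi_0*H(p01) + pi_1*H(p10) = 0.7204*0.8081 + 0.2796*0.9435 = 0.846

0.846 bits/symbol


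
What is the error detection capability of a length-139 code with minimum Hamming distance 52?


Detection capability = d_min - 1 = 52 - 1 = 51

51 errors


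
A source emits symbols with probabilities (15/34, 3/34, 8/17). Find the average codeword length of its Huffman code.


Huffman construction (repeatedly merge the two least-probable nodes; each merge adds 1 bit to every symbol beneath it): 3/34 + 15/34 = 9/17; 8/17 + 9/17 = 1. Resulting codeword lengths (in the order the probabilities were given): (2, 2, 1). L_avg = sum(p_i * l_i) = 15/34*2 + 3/34*2 + 8/17*1 = 26/17 = 1.5294

1.5294 bits


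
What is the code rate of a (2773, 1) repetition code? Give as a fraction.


Rate = k/n = 1/2773

1/2773


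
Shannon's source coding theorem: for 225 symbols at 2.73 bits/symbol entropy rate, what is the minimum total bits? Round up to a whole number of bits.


Minimum bits >= n * H = 225 * 2.73 = 614.25, rounded up to a whole number of bits = 615

615 bits


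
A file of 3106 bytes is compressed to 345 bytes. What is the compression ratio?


Ratio = original / compressed = 3106 / 345 = 9.0029

9.0029


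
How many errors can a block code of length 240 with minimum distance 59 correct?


Correction capability = floor((d-1)/2) = floor((59-1)/2) = 29

29 errors


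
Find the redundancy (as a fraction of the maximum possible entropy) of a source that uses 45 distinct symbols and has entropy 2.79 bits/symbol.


H_max = log2(K) = log2(45) = 5.4919 bits/symbol. Redundancy = 1 - H/H_max = 1 - 2.79/5.4919 = 1 - 0.508 = 0.492

0.492


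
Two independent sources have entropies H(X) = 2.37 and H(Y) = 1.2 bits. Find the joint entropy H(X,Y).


For independent variables, H(X,Y) = H(X) + H(Y) = 2.37 + 1.2 = 3.57

3.57 bits


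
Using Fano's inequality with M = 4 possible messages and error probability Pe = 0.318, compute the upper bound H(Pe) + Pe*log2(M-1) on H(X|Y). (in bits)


H(Pe) = -Pe*log2(Pe) - (1-Pe)*log2(1-Pe) = -0.318*log2(0.318) - 0.682*log2(0.682) = 0.525623 + 0.376571 = 0.9022. Pe*log2(M-1) = 0.318*log2(3) = 0.504018. Bound = H(Pe) + Pe*log2(M-1) = 0.525623 + 0.376571 + 0.504018 = 1.4062

1.4062 bits


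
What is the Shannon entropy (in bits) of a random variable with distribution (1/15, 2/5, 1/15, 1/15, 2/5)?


H = -sum(p_i * log2(p_i)). Terms: -(1/15)*log2(1/15) = 0.260459; -(2/5)*log2(2/5) = 0.528771; -(1/15)*log2(1/15) = 0.260459; -(1/15)*log2(1/15) = 0.260459; -(2/5)*log2(2/5) = 0.528771. H = 0.260459 + 0.528771 + 0.260459 + 0.260459 + 0.528771 = 1.8389

1.8389 bits


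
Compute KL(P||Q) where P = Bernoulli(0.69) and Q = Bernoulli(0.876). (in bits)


KL = p*log2(p/q) + (1-p)*log2((1-p)/(1-q)) = 0.69*log2(0.69/0.876) + 0.31*log2(0.31/0.124) = 0.1722

0.1722 bits


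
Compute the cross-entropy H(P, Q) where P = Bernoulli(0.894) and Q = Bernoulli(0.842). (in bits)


H(P,Q) = -p*log2(q) - (1-p)*log2(1-q). -0.894*log2(0.842) = 0.221808; -0.106*log2(0.158) = 0.282172. H(P,Q) = 0.221808 + 0.282172 = 0.504

0.504 bits


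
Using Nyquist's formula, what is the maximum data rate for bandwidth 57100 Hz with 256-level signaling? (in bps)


Rate = 2 * B * log2(M) = 2 * 57100 * 8.0 = 913600.0

913600.0 bps


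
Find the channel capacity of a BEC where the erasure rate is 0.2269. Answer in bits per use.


C = 1 - epsilon = 1 - 0.2269 = 0.7731

0.7731 bits


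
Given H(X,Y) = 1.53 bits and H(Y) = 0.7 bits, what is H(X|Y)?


H(X|Y) = H(X,Y) - H(Y) = 1.53 - 0.7 = 0.83

0.83 bits


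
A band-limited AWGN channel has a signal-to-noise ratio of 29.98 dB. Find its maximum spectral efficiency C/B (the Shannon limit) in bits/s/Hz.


SNR_linear = 10^(29.98/10) = 995.4054; C/B = log2(1 + SNR_linear) = log2(1 + 995.4054) = 9.9606

9.9606 bits/s/Hz


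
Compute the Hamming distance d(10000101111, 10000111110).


Count differing positions: . . . . . . ^ . . . ^ = 2 differences

2


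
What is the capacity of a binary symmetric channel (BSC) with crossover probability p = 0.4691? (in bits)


H(p) = -p*log2(p) - (1-p)*log2(1-p) = -0.4691*log2(0.4691) - 0.5309*log2(0.5309) = 0.512272 + 0.484971 = 0.9972. C = 1 - H(p) = 1 - 0.9972 = 0.0028

0.0028 bits


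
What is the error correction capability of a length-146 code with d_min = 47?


Correction capability = floor((d-1)/2) = floor((47-1)/2) = 23

23 errors


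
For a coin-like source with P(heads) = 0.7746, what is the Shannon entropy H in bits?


H = -p*log2(p) - (1-p)*log2(1-p). -0.7746*log2(0.7746) = 0.285422; -0.2254*log2(0.2254) = 0.484484. H = 0.285422 + 0.484484 = 0.7699

0.7699 bits


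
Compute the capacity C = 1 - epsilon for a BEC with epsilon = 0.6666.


C = 1 - epsilon = 1 - 0.6666 = 0.3334

0.3334 bits


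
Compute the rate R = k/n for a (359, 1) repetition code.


Rate = k/n = 1/359

1/359


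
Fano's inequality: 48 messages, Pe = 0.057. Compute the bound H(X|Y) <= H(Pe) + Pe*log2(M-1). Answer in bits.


H(Pe) = -Pe*log2(Pe) - (1-Pe)*log2(1-Pe) = -0.057*log2(0.057) - 0.943*log2(0.943) = 0.235575 + 0.079844 = 0.3154. Pe*log2(M-1) = 0.057*log2(47) = 0.316612. Bound = H(Pe) + Pe*log2(M-1) = 0.235575 + 0.079844 + 0.316612 = 0.632

0.632 bits


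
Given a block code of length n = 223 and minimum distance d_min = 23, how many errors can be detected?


Detection capability = d_min - 1 = 23 - 1 = 22

22 errors


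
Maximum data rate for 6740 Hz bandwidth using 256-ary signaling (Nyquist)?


Rate = 2 * B * log2(M) = 2 * 6740 * 8.0 = 107840.0

107840.0 bps


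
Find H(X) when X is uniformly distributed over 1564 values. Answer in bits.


H = log2(n) = log2(1564) = 10.611

10.611 bits


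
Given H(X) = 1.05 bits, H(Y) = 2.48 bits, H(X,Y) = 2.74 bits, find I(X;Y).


I(X;Y) = H(X) + H(Y) - H(X,Y) = 1.05 + 2.48 - 2.74 = 0.79

0.79 bits


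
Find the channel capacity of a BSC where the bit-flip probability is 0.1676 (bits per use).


H(p) = -p*log2(p) - (1-p)*log2(1-p) = -0.1676*log2(0.1676) - 0.8324*log2(0.8324) = 0.431889 + 0.220296 = 0.6522. C = 1 - H(p) = 1 - 0.6522 = 0.3478

0.3478 bits


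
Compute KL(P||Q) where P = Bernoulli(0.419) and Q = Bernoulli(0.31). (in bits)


KL = p*log2(p/q) + (1-p)*log2((1-p)/(1-q)) = 0.419*log2(0.419/0.31) + 0.581*log2(0.581/0.69) = 0.038

0.038 bits


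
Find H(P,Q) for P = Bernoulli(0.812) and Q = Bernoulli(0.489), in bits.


H(P,Q) = -p*log2(q) - (1-p)*log2(1-q). -0.812*log2(0.489) = 0.838060; -0.188*log2(0.511) = 0.182098. H(P,Q) = 0.838060 + 0.182098 = 1.0202

1.0202 bits


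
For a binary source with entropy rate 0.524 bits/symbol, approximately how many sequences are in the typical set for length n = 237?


log2|A_typical| = nH = 237 * 0.524 = 124.188, so |A_typical| ~ 2^124.188 = 2.423e+37

2.423e+37


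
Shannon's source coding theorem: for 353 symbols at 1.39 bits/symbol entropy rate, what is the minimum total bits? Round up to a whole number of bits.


Minimum bits >= n * H = 353 * 1.39 = 490.67, rounded up to a whole number of bits = 491

491 bits


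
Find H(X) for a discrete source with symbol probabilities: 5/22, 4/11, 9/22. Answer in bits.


H = -sum(p_i * log2(p_i)). Terms: -(5/22)*log2(5/22) = 0.485796; -(4/11)*log2(4/11) = 0.530702; -(9/22)*log2(9/22) = 0.527525. H = 0.485796 + 0.530702 + 0.527525 = 1.544

1.544 bits


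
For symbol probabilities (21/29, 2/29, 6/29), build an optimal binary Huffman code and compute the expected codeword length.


Huffman construction (repeatedly merge the two least-probable nodes; each merge adds 1 bit to every symbol beneath it): 2/29 + 6/29 = 8/29; 8/29 + 21/29 = 1. Resulting codeword lengths (in the order the probabilities were given): (1, 2, 2). L_avg = sum(p_i * l_i) = 21/29*1 + 2/29*2 + 6/29*2 = 37/29 = 1.2759

1.2759 bits


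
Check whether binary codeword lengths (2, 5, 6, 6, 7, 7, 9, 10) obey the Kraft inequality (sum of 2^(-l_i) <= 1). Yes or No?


Kraft sum = sum(2^(-l_i)) = 0.3311, need <= 1. Result: satisfied (a binary prefix-free code with these lengths exists)

Yes


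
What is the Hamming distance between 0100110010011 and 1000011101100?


Count differing positions: ^ ^ . . ^ . ^ ^ ^ ^ ^ ^ ^ = 10 differences

10


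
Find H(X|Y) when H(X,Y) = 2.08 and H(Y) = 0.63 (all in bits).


H(X|Y) = H(X,Y) - H(Y) = 2.08 - 0.63 = 1.45

1.45 bits


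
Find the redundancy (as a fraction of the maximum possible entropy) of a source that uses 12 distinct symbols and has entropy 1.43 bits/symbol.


H_max = log2(K) = log2(12) = 3.585 bits/symbol. Redundancy = 1 - H/H_max = 1 - 1.43/3.585 = 1 - 0.3989 = 0.6011

0.6011


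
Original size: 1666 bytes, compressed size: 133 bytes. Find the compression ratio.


Ratio = original / compressed = 1666 / 133 = 12.5263

12.5263


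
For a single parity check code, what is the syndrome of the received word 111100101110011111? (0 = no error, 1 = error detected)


Syndrome = XOR of all bits = 1 XOR 1 XOR 1 XOR 1 XOR 0 XOR 0 XOR 1 XOR 0 XOR 1 XOR 1 XOR 1 XOR 0 XOR 0 XOR 1 XOR 1 XOR 1 XOR 1 XOR 1 = 1

1


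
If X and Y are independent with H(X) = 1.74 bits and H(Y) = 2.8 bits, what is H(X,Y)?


For independent variables, H(X,Y) = H(X) + H(Y) = 1.74 + 2.8 = 4.54

4.54 bits


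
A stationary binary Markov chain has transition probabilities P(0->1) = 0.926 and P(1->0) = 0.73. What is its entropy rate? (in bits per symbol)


Stationary distribution: pi_0 = p10/(p01+p10) = 0.4408, pi_1 = 0.5592. Entropy rate H' = pi_0*H(p01) + pi_1*H(p10) = 0.4408*0.3807 + 0.5592*0.8415 = 0.6383

0.6383 bits/symbol


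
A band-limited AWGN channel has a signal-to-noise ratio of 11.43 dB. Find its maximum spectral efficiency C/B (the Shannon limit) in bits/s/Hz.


SNR_linear = 10^(11.43/10) = 13.8995; C/B = log2(1 + SNR_linear) = log2(1 + 13.8995) = 3.8972

3.8972 bits/s/Hz


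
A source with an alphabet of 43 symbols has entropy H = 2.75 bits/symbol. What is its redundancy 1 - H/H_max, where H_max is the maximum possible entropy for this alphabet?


H_max = log2(K) = log2(43) = 5.4263 bits/symbol. Redundancy = 1 - H/H_max = 1 - 2.75/5.4263 = 1 - 0.5068 = 0.4932

0.4932


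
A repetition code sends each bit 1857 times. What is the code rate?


Rate = k/n = 1/1857

1/1857


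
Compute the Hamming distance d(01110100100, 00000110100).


Count differing positions: . ^ ^ ^ . . ^ . . . . = 4 differences

4


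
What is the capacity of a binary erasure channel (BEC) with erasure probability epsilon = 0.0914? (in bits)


C = 1 - epsilon = 1 - 0.0914 = 0.9086

0.9086 bits


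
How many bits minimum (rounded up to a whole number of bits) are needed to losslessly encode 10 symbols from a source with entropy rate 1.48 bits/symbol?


Minimum bits >= n * H = 10 * 1.48 = 14.8, rounded up to a whole number of bits = 15

15 bits


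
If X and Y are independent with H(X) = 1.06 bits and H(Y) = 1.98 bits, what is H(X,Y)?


For independent variables, H(X,Y) = H(X) + H(Y) = 1.06 + 1.98 = 3.04

3.04 bits


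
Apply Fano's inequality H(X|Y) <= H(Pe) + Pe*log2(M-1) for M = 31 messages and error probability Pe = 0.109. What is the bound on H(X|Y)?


H(Pe) = -Pe*log2(Pe) - (1-Pe)*log2(1-Pe) = -0.109*log2(0.109) - 0.891*log2(0.891) = 0.348538 + 0.148354 = 0.4969. Pe*log2(M-1) = 0.109*log2(30) = 0.534851. Bound = H(Pe) + Pe*log2(M-1) = 0.348538 + 0.148354 + 0.534851 = 1.0317

1.0317 bits


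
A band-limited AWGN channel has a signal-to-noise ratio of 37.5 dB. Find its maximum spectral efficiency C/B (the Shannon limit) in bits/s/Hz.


SNR_linear = 10^(37.5/10) = 5623.4133; C/B = log2(1 + SNR_linear) = log2(1 + 5623.4133) = 12.4575

12.4575 bits/s/Hz


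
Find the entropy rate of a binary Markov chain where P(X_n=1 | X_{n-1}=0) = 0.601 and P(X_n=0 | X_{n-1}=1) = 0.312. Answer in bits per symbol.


Stationary distribution: pi_0 = p10/(p01+p10) = 0.3417, pi_1 = 0.6583. Entropy rate H' = pi_0*H(p01) + pi_1*H(p10) = 0.3417*0.9704 + 0.6583*0.8955 = 0.9211

0.9211 bits/symbol


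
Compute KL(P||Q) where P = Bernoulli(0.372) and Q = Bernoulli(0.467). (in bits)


KL = p*log2(p/q) + (1-p)*log2((1-p)/(1-q)) = 0.372*log2(0.372/0.467) + 0.628*log2(0.628/0.533) = 0.0265

0.0265 bits


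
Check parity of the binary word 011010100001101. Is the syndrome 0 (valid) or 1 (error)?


Syndrome = XOR of all bits = 0 XOR 1 XOR 1 XOR 0 XOR 1 XOR 0 XOR 1 XOR 0 XOR 0 XOR 0 XOR 0 XOR 1 XOR 1 XOR 0 XOR 1 = 1

1


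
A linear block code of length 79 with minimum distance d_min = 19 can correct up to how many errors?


Correction capability = floor((d-1)/2) = floor((19-1)/2) = 9

9 errors


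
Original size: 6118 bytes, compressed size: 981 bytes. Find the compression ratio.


Ratio = original / compressed = 6118 / 981 = 6.2365

6.2365


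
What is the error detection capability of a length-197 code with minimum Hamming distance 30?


Detection capability = d_min - 1 = 30 - 1 = 29

29 errors


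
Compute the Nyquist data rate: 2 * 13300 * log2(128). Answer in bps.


Rate = 2 * B * log2(M) = 2 * 13300 * 7.0 = 186200.0

186200.0 bps


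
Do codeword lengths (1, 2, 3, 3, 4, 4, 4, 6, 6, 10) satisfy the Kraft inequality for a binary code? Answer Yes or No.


Kraft sum = sum(2^(-l_i)) = 1.2197, need <= 1. Result: violated (a binary prefix-free code with these lengths cannot exist)

No


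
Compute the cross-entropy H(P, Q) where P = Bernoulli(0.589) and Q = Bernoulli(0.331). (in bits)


H(P,Q) = -p*log2(q) - (1-p)*log2(1-q). -0.589*log2(0.331) = 0.939512; -0.411*log2(0.669) = 0.238348. H(P,Q) = 0.939512 + 0.238348 = 1.1779

1.1779 bits


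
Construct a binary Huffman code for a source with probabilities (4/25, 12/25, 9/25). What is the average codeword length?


Huffman construction (repeatedly merge the two least-probable nodes; each merge adds 1 bit to every symbol beneath it): 4/25 + 9/25 = 13/25; 12/25 + 13/25 = 1. Resulting codeword lengths (in the order the probabilities were given): (2, 1, 2). L_avg = sum(p_i * l_i) = 4/25*2 + 12/25*1 + 9/25*2 = 38/25 = 1.52

1.52 bits


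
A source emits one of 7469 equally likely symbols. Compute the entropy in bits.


H = log2(n) = log2(7469) = 12.8667

12.8667 bits


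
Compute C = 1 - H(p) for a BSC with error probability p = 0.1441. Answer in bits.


H(p) = -p*log2(p) - (1-p)*log2(1-p) = -0.1441*log2(0.1441) - 0.8559*log2(0.8559) = 0.402739 + 0.192137 = 0.5949. C = 1 - H(p) = 1 - 0.5949 = 0.4051

0.4051 bits


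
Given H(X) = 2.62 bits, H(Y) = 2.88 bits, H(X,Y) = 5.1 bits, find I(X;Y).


I(X;Y) = H(X) + H(Y) - H(X,Y) = 2.62 + 2.88 - 5.1 = 0.4

0.4 bits


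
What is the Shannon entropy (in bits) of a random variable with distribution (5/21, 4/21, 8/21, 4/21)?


H = -sum(p_i * log2(p_i)). Terms: -(5/21)*log2(5/21) = 0.492950; -(4/21)*log2(4/21) = 0.455680; -(8/21)*log2(8/21) = 0.530407; -(4/21)*log2(4/21) = 0.455680. H = 0.492950 + 0.455680 + 0.530407 + 0.455680 = 1.9347

1.9347 bits


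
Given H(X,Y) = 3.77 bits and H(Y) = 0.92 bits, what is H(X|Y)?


H(X|Y) = H(X,Y) - H(Y) = 3.77 - 0.92 = 2.85

2.85 bits


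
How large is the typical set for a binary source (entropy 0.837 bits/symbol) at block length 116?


log2|A_typical| = nH = 116 * 0.837 = 97.092, so |A_typical| ~ 2^97.092 = 1.689e+29

1.689e+29


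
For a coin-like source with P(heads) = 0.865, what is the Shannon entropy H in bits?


H = -p*log2(p) - (1-p)*log2(1-p). -0.865*log2(0.865) = 0.180982; -0.135*log2(0.135) = 0.390011. H = 0.180982 + 0.390011 = 0.571

0.571 bits


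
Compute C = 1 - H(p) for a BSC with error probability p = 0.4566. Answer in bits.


H(p) = -p*log2(p) - (1-p)*log2(1-p) = -0.4566*log2(0.4566) - 0.5434*log2(0.5434) = 0.516413 + 0.478145 = 0.9946. C = 1 - H(p) = 1 - 0.9946 = 0.0054

0.0054 bits


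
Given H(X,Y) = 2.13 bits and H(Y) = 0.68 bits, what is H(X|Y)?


H(X|Y) = H(X,Y) - H(Y) = 2.13 - 0.68 = 1.45

1.45 bits


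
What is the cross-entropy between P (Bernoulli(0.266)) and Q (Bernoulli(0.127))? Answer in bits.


H(P,Q) = -p*log2(q) - (1-p)*log2(1-q). -0.266*log2(0.127) = 0.791908; -0.734*log2(0.873) = 0.143825. H(P,Q) = 0.791908 + 0.143825 = 0.9357

0.9357 bits


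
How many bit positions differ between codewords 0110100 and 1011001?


Count differing positions: ^ ^ . ^ ^ . ^ = 5 differences

5


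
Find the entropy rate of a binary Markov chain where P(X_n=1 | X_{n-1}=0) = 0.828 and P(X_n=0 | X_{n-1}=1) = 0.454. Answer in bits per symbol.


Stationary distribution: pi_0 = p10/(p01+p10) = 0.3541, pi_1 = 0.6459. Entropy rate H' = pi_0*H(p01) + pi_1*H(p10) = 0.3541*0.6623 + 0.6459*0.9939 = 0.8764

0.8764 bits/symbol


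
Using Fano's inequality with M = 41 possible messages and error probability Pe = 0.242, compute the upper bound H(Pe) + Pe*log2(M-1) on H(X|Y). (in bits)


H(Pe) = -Pe*log2(Pe) - (1-Pe)*log2(1-Pe) = -0.242*log2(0.242) - 0.758*log2(0.758) = 0.495355 + 0.302996 = 0.7984. Pe*log2(M-1) = 0.242*log2(40) = 1.287907. Bound = H(Pe) + Pe*log2(M-1) = 0.495355 + 0.302996 + 1.287907 = 2.0863

2.0863 bits


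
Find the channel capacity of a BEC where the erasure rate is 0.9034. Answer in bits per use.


C = 1 - epsilon = 1 - 0.9034 = 0.0966

0.0966 bits


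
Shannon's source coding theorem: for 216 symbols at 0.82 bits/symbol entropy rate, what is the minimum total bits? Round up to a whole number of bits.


Minimum bits >= n * H = 216 * 0.82 = 177.12, rounded up to a whole number of bits = 178

178 bits


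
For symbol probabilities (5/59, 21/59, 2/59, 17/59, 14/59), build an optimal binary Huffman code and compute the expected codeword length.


Huffman construction (repeatedly merge the two least-probable nodes; each merge adds 1 bit to every symbol beneath it): 2/59 + 5/59 = 7/59; 7/59 + 14/59 = 21/59; 17/59 + 21/59 = 38/59; 21/59 + 38/59 = 1. Resulting codeword lengths (in the order the probabilities were given): (3, 2, 3, 2, 2). L_avg = sum(p_i * l_i) = 5/59*3 + 21/59*2 + 2/59*3 + 17/59*2 + 14/59*2 = 125/59 = 2.1186

2.1186 bits


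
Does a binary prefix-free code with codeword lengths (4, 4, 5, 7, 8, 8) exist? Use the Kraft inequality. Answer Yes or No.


Kraft sum = sum(2^(-l_i)) = 0.1719, need <= 1. Result: satisfied (a binary prefix-free code with these lengths exists)

Yes


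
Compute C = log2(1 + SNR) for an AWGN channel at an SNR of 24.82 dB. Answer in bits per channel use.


SNR_linear = 10^(24.82/10) = 303.3891; C = log2(1 + SNR_linear) = log2(1 + 303.3891) = 8.2498

8.2498 bits/channel use


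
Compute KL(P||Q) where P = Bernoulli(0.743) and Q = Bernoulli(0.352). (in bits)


KL = p*log2(p/q) + (1-p)*log2((1-p)/(1-q)) = 0.743*log2(0.743/0.352) + 0.257*log2(0.257/0.648) = 0.4579

0.4579 bits


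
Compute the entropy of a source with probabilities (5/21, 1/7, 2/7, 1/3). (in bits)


H = -sum(p_i * log2(p_i)). Terms: -(5/21)*log2(5/21) = 0.492950; -(1/7)*log2(1/7) = 0.401051; -(2/7)*log2(2/7) = 0.516387; -(1/3)*log2(1/3) = 0.528321. H = 0.492950 + 0.401051 + 0.516387 + 0.528321 = 1.9387

1.9387 bits


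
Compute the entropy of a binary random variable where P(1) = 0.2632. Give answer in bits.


H = -p*log2(p) - (1-p)*log2(1-p). -0.2632*log2(0.2632) = 0.506862; -0.7368*log2(0.7368) = 0.324675. H = 0.506862 + 0.324675 = 0.8315

0.8315 bits


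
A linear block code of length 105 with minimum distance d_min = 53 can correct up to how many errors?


Correction capability = floor((d-1)/2) = floor((53-1)/2) = 26

26 errors


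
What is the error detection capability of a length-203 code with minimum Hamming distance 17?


Detection capability = d_min - 1 = 17 - 1 = 16

16 errors


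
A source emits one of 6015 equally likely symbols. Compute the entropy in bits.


H = log2(n) = log2(6015) = 12.5543

12.5543 bits


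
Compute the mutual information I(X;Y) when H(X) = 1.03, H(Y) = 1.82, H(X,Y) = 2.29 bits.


I(X;Y) = H(X) + H(Y) - H(X,Y) = 1.03 + 1.82 - 2.29 = 0.56

0.56 bits


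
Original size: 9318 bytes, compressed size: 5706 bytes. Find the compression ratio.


Ratio = original / compressed = 9318 / 5706 = 1.633

1.633


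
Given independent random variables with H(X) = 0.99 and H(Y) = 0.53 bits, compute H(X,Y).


For independent variables, H(X,Y) = H(X) + H(Y) = 0.99 + 0.53 = 1.52

1.52 bits


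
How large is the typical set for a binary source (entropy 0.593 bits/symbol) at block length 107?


log2|A_typical| = nH = 107 * 0.593 = 63.451, so |A_typical| ~ 2^63.451 = 1.261e+19

1.261e+19


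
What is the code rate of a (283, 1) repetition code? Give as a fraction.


Rate = k/n = 1/283

1/283


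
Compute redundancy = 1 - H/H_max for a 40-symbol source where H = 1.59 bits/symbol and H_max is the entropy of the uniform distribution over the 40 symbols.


H_max = log2(K) = log2(40) = 5.3219 bits/symbol. Redundancy = 1 - H/H_max = 1 - 1.59/5.3219 = 1 - 0.2988 = 0.7012

0.7012


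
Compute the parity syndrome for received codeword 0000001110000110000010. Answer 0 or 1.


Syndrome = XOR of all bits = 0 XOR 0 XOR 0 XOR 0 XOR 0 XOR 0 XOR 1 XOR 1 XOR 1 XOR 0 XOR 0 XOR 0 XOR 0 XOR 1 XOR 1 XOR 0 XOR 0 XOR 0 XOR 0 XOR 0 XOR 1 XOR 0 = 0

0


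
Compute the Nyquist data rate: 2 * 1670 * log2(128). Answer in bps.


Rate = 2 * B * log2(M) = 2 * 1670 * 7.0 = 23380.0

23380.0 bps


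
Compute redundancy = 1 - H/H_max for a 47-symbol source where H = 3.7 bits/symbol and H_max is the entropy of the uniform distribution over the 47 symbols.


H_max = log2(K) = log2(47) = 5.5546 bits/symbol. Redundancy = 1 - H/H_max = 1 - 3.7/5.5546 = 1 - 0.6661 = 0.3339

0.3339


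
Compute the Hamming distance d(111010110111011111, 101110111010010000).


Count differing positions: . ^ . ^ . . . . ^ ^ . ^ . . ^ ^ ^ ^ = 9 differences

9


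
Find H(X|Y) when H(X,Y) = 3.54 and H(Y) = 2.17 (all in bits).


H(X|Y) = H(X,Y) - H(Y) = 3.54 - 2.17 = 1.37

1.37 bits


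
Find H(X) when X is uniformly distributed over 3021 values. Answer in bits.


H = log2(n) = log2(3021) = 11.5608

11.5608 bits


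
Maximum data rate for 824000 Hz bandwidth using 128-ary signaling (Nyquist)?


Rate = 2 * B * log2(M) = 2 * 824000 * 7.0 = 11536000.0

11536000.0 bps


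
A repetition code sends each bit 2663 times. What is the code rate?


Rate = k/n = 1/2663

1/2663


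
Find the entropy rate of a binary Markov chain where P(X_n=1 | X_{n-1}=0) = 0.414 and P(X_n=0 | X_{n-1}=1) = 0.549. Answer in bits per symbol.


Stationary distribution: pi_0 = p10/(p01+p10) = 0.5701, pi_1 = 0.4299. Entropy rate H' = pi_0*H(p01) + pi_1*H(p10) = 0.5701*0.9786 + 0.4299*0.9931 = 0.9848

0.9848 bits/symbol


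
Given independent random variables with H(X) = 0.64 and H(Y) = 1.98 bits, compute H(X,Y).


For independent variables, H(X,Y) = H(X) + H(Y) = 0.64 + 1.98 = 2.62

2.62 bits


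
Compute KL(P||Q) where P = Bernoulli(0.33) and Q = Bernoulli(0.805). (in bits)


KL = p*log2(p/q) + (1-p)*log2((1-p)/(1-q)) = 0.33*log2(0.33/0.805) + 0.67*log2(0.67/0.195) = 0.7685

0.7685 bits


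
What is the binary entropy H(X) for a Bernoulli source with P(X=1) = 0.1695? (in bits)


H = -p*log2(p) - (1-p)*log2(1-p). -0.1695*log2(0.1695) = 0.434029; -0.8305*log2(0.8305) = 0.222531. H = 0.434029 + 0.222531 = 0.6566

0.6566 bits


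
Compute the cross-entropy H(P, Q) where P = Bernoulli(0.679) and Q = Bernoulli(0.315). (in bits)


H(P,Q) = -p*log2(q) - (1-p)*log2(1-q). -0.679*log2(0.315) = 1.131605; -0.321*log2(0.685) = 0.175210. H(P,Q) = 1.131605 + 0.175210 = 1.3068

1.3068 bits


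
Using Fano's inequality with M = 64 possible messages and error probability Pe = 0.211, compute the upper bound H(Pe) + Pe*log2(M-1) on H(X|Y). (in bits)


H(Pe) = -Pe*log2(Pe) - (1-Pe)*log2(1-Pe) = -0.211*log2(0.211) - 0.789*log2(0.789) = 0.473629 + 0.269761 = 0.7434. Pe*log2(M-1) = 0.211*log2(63) = 1.261206. Bound = H(Pe) + Pe*log2(M-1) = 0.473629 + 0.269761 + 1.261206 = 2.0046

2.0046 bits


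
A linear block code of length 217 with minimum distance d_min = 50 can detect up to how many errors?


Detection capability = d_min - 1 = 50 - 1 = 49

49 errors


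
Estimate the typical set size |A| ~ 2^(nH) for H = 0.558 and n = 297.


log2|A_typical| = nH = 297 * 0.558 = 165.726, so |A_typical| ~ 2^165.726 = 7.736e+49

7.736e+49


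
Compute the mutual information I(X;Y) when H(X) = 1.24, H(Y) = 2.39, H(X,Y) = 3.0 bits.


I(X;Y) = H(X) + H(Y) - H(X,Y) = 1.24 + 2.39 - 3.0 = 0.63

0.63 bits
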